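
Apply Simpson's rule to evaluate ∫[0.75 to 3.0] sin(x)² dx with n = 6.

f(x) = sin(x)²
a = 0.75, b = 3.0, n = 6
h = (b - a)/n = 0.375000

Simpson's rule: (h/3)[f(x₀) + 4f(x₁) + 2f(x₂) + ... + f(xₙ)]

x_0 = 0.7500, f(x_0) = 0.464631, coefficient = 1
x_1 = 1.1250, f(x_1) = 0.814087, coefficient = 4
x_2 = 1.5000, f(x_2) = 0.994996, coefficient = 2
x_3 = 1.8750, f(x_3) = 0.910280, coefficient = 4
x_4 = 2.2500, f(x_4) = 0.605398, coefficient = 2
x_5 = 2.6250, f(x_5) = 0.243957, coefficient = 4
x_6 = 3.0000, f(x_6) = 0.019915, coefficient = 1

I ≈ (0.375000/3) × 11.558630 = 1.444829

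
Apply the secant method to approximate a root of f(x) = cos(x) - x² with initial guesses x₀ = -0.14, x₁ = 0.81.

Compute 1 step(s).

f(x) = cos(x) - x²
x₀ = -0.14, x₁ = 0.81

Secant formula: x_{n+1} = x_n - f(x_n)(x_n - x_{n-1})/(f(x_n) - f(x_{n-1}))

Iteration 1:
  f(-0.140000) = 0.970616
  f(0.810000) = 0.033398
  x_2 = 0.810000 - 0.033398×(0.810000 - (-0.140000))/(0.033398 - 0.970616)
       = 0.843854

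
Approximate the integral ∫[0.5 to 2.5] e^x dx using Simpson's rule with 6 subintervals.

f(x) = e^x
a = 0.5, b = 2.5, n = 6
h = (b - a)/n = 0.333333

Simpson's rule: (h/3)[f(x₀) + 4f(x₁) + 2f(x₂) + ... + f(xₙ)]

x_0 = 0.5000, f(x_0) = 1.648721, coefficient = 1
x_1 = 0.8333, f(x_1) = 2.300976, coefficient = 4
x_2 = 1.1667, f(x_2) = 3.211271, coefficient = 2
x_3 = 1.5000, f(x_3) = 4.481689, coefficient = 4
x_4 = 1.8333, f(x_4) = 6.254701, coefficient = 2
x_5 = 2.1667, f(x_5) = 8.729138, coefficient = 4
x_6 = 2.5000, f(x_6) = 12.182494, coefficient = 1

I ≈ (0.333333/3) × 94.810372 = 10.534486
Exact value: 10.533773
Error: 0.000713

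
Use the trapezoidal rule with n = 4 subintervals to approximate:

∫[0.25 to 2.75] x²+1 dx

f(x) = x²+1
a = 0.25, b = 2.75, n = 4
h = (b - a)/n = 0.625000

Trapezoidal rule: (h/2)[f(x₀) + 2f(x₁) + 2f(x₂) + ... + f(xₙ)]

x_0 = 0.2500, f(x_0) = 1.062500, coefficient = 1
x_1 = 0.8750, f(x_1) = 1.765625, coefficient = 2
x_2 = 1.5000, f(x_2) = 3.250000, coefficient = 2
x_3 = 2.1250, f(x_3) = 5.515625, coefficient = 2
x_4 = 2.7500, f(x_4) = 8.562500, coefficient = 1

I ≈ (0.625000/2) × 30.687500 = 9.589844
Exact value: 9.427083
Error: 0.162760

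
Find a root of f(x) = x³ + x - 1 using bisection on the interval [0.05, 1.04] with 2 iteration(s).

f(x) = x³ + x - 1
Initial interval: [0.05, 1.04]

Iteration 1:
  c_1 = (0.050000 + 1.040000)/2 = 0.545000
  f(c_1) = f(0.545000) = -0.293121
  f(a) × f(c) ≥ 0, new interval: [0.545000, 1.040000]
Iteration 2:
  c_2 = (0.545000 + 1.040000)/2 = 0.792500
  f(c_2) = f(0.792500) = 0.290235
  f(a) × f(c) < 0, new interval: [0.545000, 0.792500]

After 2 iteration(s), the approximation is c_2 = 0.792500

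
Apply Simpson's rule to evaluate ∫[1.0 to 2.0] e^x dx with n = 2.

f(x) = e^x
a = 1.0, b = 2.0, n = 2
h = (b - a)/n = 0.500000

Simpson's rule: (h/3)[f(x₀) + 4f(x₁) + 2f(x₂) + ... + f(xₙ)]

x_0 = 1.0000, f(x_0) = 2.718282, coefficient = 1
x_1 = 1.5000, f(x_1) = 4.481689, coefficient = 4
x_2 = 2.0000, f(x_2) = 7.389056, coefficient = 1

I ≈ (0.500000/3) × 28.034094 = 4.672349
Exact value: 4.670774
Error: 0.001575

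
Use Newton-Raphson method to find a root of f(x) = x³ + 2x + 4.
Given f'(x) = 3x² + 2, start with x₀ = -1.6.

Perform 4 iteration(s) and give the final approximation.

f(x) = x³ + 2x + 4
f'(x) = 3x² + 2
x₀ = -1.6

Newton-Raphson formula: x_{n+1} = x_n - f(x_n)/f'(x_n)

Iteration 1:
  f(-1.600000) = -3.296000
  f'(-1.600000) = 9.680000
  x_1 = -1.600000 - (-3.296000)/9.680000 = -1.259504
Iteration 2:
  f(-1.259504) = -0.517023
  f'(-1.259504) = 6.759052
  x_2 = -1.259504 - (-0.517023)/6.759052 = -1.183011
Iteration 3:
  f(-1.183011) = -0.021661
  f'(-1.183011) = 6.198543
  x_3 = -1.183011 - (-0.021661)/6.198543 = -1.179516
Iteration 4:
  f(-1.179516) = -0.000043
  f'(-1.179516) = 6.173774
  x_4 = -1.179516 - (-0.000043)/6.173774 = -1.179509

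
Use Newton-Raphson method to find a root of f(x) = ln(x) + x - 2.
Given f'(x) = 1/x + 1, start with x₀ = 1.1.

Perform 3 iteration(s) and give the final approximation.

f(x) = ln(x) + x - 2
f'(x) = 1/x + 1
x₀ = 1.1

Newton-Raphson formula: x_{n+1} = x_n - f(x_n)/f'(x_n)

Iteration 1:
  f(1.100000) = -0.804690
  f'(1.100000) = 1.909091
  x_1 = 1.100000 - (-0.804690)/1.909091 = 1.521504
Iteration 2:
  f(1.521504) = -0.058796
  f'(1.521504) = 1.657244
  x_2 = 1.521504 - (-0.058796)/1.657244 = 1.556983
Iteration 3:
  f(1.556983) = -0.000268
  f'(1.556983) = 1.642268
  x_3 = 1.556983 - (-0.000268)/1.642268 = 1.557146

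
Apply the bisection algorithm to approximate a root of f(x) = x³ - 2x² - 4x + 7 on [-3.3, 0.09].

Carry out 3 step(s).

f(x) = x³ - 2x² - 4x + 7
Initial interval: [-3.3, 0.09]

Iteration 1:
  c_1 = (-3.300000 + 0.090000)/2 = -1.605000
  f(c_1) = f(-1.605000) = 4.133430
  f(a) × f(c) < 0, new interval: [-3.300000, -1.605000]
Iteration 2:
  c_2 = (-3.300000 + (-1.605000))/2 = -2.452500
  f(c_2) = f(-2.452500) = -9.970702
  f(a) × f(c) ≥ 0, new interval: [-2.452500, -1.605000]
Iteration 3:
  c_3 = (-2.452500 + (-1.605000))/2 = -2.028750
  f(c_3) = f(-2.028750) = -1.466636
  f(a) × f(c) ≥ 0, new interval: [-2.028750, -1.605000]

After 3 iteration(s), the approximation is c_3 = -2.028750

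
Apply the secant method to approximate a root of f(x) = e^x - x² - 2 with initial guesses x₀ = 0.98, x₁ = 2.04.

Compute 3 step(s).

f(x) = e^x - x² - 2
x₀ = 0.98, x₁ = 2.04

Secant formula: x_{n+1} = x_n - f(x_n)(x_n - x_{n-1})/(f(x_n) - f(x_{n-1}))

Iteration 1:
  f(0.980000) = -0.295944
  f(2.040000) = 1.529009
  x_2 = 2.040000 - 1.529009×(2.040000 - 0.980000)/(1.529009 - (-0.295944))
       = 1.151895
Iteration 2:
  f(2.040000) = 1.529009
  f(1.151895) = -0.162679
  x_3 = 1.151895 - (-0.162679)×(1.151895 - 2.040000)/(-0.162679 - 1.529009)
       = 1.237298
Iteration 3:
  f(1.151895) = -0.162679
  f(1.237298) = -0.084617
  x_4 = 1.237298 - (-0.084617)×(1.237298 - 1.151895)/(-0.084617 - (-0.162679))
       = 1.329873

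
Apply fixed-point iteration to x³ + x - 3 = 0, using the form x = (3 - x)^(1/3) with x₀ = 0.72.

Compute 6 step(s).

Equation: x³ + x - 3 = 0
Fixed-point form: x = (3 - x)^(1/3)
x₀ = 0.72

x_1 = g(0.720000) = 1.316169
x_2 = g(1.316169) = 1.189687
x_3 = g(1.189687) = 1.218759
x_4 = g(1.218759) = 1.212200
x_5 = g(1.212200) = 1.213686
x_6 = g(1.213686) = 1.213350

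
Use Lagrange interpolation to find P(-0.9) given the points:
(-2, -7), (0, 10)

Lagrange interpolation formula:
P(x) = Σ yᵢ × Lᵢ(x)
where Lᵢ(x) = Π_{j≠i} (x - xⱼ)/(xᵢ - xⱼ)

L_0(-0.9) = (-0.9 - 0)/(-2 - 0) = 0.450000
L_1(-0.9) = (-0.9 - (-2))/(0 - (-2)) = 0.550000

P(-0.9) = (-7)×L_0(-0.9) + 10×L_1(-0.9)
P(-0.9) = 2.350000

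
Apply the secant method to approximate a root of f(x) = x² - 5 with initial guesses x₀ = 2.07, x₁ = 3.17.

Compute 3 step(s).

f(x) = x² - 5
x₀ = 2.07, x₁ = 3.17

Secant formula: x_{n+1} = x_n - f(x_n)(x_n - x_{n-1})/(f(x_n) - f(x_{n-1}))

Iteration 1:
  f(2.070000) = -0.715100
  f(3.170000) = 5.048900
  x_2 = 3.170000 - 5.048900×(3.170000 - 2.070000)/(5.048900 - (-0.715100))
       = 2.206469
Iteration 2:
  f(3.170000) = 5.048900
  f(2.206469) = -0.131492
  x_3 = 2.206469 - (-0.131492)×(2.206469 - 3.170000)/(-0.131492 - 5.048900)
       = 2.230926
Iteration 3:
  f(2.206469) = -0.131492
  f(2.230926) = -0.022967
  x_4 = 2.230926 - (-0.022967)×(2.230926 - 2.206469)/(-0.022967 - (-0.131492))
       = 2.236102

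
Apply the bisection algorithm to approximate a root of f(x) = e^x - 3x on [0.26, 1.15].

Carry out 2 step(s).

f(x) = e^x - 3x
Initial interval: [0.26, 1.15]

Iteration 1:
  c_1 = (0.260000 + 1.150000)/2 = 0.705000
  f(c_1) = f(0.705000) = -0.091153
  f(a) × f(c) < 0, new interval: [0.260000, 0.705000]
Iteration 2:
  c_2 = (0.260000 + 0.705000)/2 = 0.482500
  f(c_2) = f(0.482500) = 0.172620
  f(a) × f(c) ≥ 0, new interval: [0.482500, 0.705000]

After 2 iteration(s), the approximation is c_2 = 0.482500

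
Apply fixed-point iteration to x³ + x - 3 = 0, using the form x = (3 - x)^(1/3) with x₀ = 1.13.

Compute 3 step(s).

Equation: x³ + x - 3 = 0
Fixed-point form: x = (3 - x)^(1/3)
x₀ = 1.13

x_1 = g(1.130000) = 1.232009
x_2 = g(1.232009) = 1.209187
x_3 = g(1.209187) = 1.214367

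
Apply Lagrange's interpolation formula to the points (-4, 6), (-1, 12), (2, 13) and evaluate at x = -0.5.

Lagrange interpolation formula:
P(x) = Σ yᵢ × Lᵢ(x)
where Lᵢ(x) = Π_{j≠i} (x - xⱼ)/(xᵢ - xⱼ)

L_0(-0.5) = (-0.5 - (-1))/(-4 - (-1)) × (-0.5 - 2)/(-4 - 2) = -0.069444
L_1(-0.5) = (-0.5 - (-4))/(-1 - (-4)) × (-0.5 - 2)/(-1 - 2) = 0.972222
L_2(-0.5) = (-0.5 - (-4))/(2 - (-4)) × (-0.5 - (-1))/(2 - (-1)) = 0.097222

P(-0.5) = 6×L_0(-0.5) + 12×L_1(-0.5) + 13×L_2(-0.5)
P(-0.5) = 12.513889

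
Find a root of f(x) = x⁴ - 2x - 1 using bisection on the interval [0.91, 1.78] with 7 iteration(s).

f(x) = x⁴ - 2x - 1
Initial interval: [0.91, 1.78]

Iteration 1:
  c_1 = (0.910000 + 1.780000)/2 = 1.345000
  f(c_1) = f(1.345000) = -0.417429
  f(a) × f(c) ≥ 0, new interval: [1.345000, 1.780000]
Iteration 2:
  c_2 = (1.345000 + 1.780000)/2 = 1.562500
  f(c_2) = f(1.562500) = 1.835464
  f(a) × f(c) < 0, new interval: [1.345000, 1.562500]
Iteration 3:
  c_3 = (1.345000 + 1.562500)/2 = 1.453750
  f(c_3) = f(1.453750) = 0.558913
  f(a) × f(c) < 0, new interval: [1.345000, 1.453750]
Iteration 4:
  c_4 = (1.345000 + 1.453750)/2 = 1.399375
  f(c_4) = f(1.399375) = 0.035995
  f(a) × f(c) < 0, new interval: [1.345000, 1.399375]
Iteration 5:
  c_5 = (1.345000 + 1.399375)/2 = 1.372187
  f(c_5) = f(1.372187) = -0.199068
  f(a) × f(c) ≥ 0, new interval: [1.372187, 1.399375]
Iteration 6:
  c_6 = (1.372187 + 1.399375)/2 = 1.385781
  f(c_6) = f(1.385781) = -0.083666
  f(a) × f(c) ≥ 0, new interval: [1.385781, 1.399375]
Iteration 7:
  c_7 = (1.385781 + 1.399375)/2 = 1.392578
  f(c_7) = f(1.392578) = -0.024373
  f(a) × f(c) ≥ 0, new interval: [1.392578, 1.399375]

After 7 iteration(s), the approximation is c_7 = 1.392578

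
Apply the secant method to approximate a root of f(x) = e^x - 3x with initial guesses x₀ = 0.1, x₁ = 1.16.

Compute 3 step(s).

f(x) = e^x - 3x
x₀ = 0.1, x₁ = 1.16

Secant formula: x_{n+1} = x_n - f(x_n)(x_n - x_{n-1})/(f(x_n) - f(x_{n-1}))

Iteration 1:
  f(0.100000) = 0.805171
  f(1.160000) = -0.290067
  x_2 = 1.160000 - (-0.290067)×(1.160000 - 0.100000)/(-0.290067 - 0.805171)
       = 0.879266
Iteration 2:
  f(1.160000) = -0.290067
  f(0.879266) = -0.228667
  x_3 = 0.879266 - (-0.228667)×(0.879266 - 1.160000)/(-0.228667 - (-0.290067))
       = -0.166257
Iteration 3:
  f(0.879266) = -0.228667
  f(-0.166257) = 1.345599
  x_4 = -0.166257 - 1.345599×(-0.166257 - 0.879266)/(1.345599 - (-0.228667))
       = 0.727400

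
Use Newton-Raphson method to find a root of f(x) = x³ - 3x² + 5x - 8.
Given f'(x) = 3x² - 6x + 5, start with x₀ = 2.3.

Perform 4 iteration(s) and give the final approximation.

f(x) = x³ - 3x² + 5x - 8
f'(x) = 3x² - 6x + 5
x₀ = 2.3

Newton-Raphson formula: x_{n+1} = x_n - f(x_n)/f'(x_n)

Iteration 1:
  f(2.300000) = -0.203000
  f'(2.300000) = 7.070000
  x_1 = 2.300000 - (-0.203000)/7.070000 = 2.328713
Iteration 2:
  f(2.328713) = 0.003239
  f'(2.328713) = 7.296434
  x_2 = 2.328713 - 0.003239/7.296434 = 2.328269
Iteration 3:
  f(2.328269) = 0.000001
  f'(2.328269) = 7.292895
  x_3 = 2.328269 - 0.000001/7.292895 = 2.328269
Iteration 4:
  f(2.328269) = 0.000000
  f'(2.328269) = 7.292894
  x_4 = 2.328269 - 0.000000/7.292894 = 2.328269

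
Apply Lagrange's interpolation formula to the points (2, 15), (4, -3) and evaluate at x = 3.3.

Lagrange interpolation formula:
P(x) = Σ yᵢ × Lᵢ(x)
where Lᵢ(x) = Π_{j≠i} (x - xⱼ)/(xᵢ - xⱼ)

L_0(3.3) = (3.3 - 4)/(2 - 4) = 0.350000
L_1(3.3) = (3.3 - 2)/(4 - 2) = 0.650000

P(3.3) = 15×L_0(3.3) + (-3)×L_1(3.3)
P(3.3) = 3.300000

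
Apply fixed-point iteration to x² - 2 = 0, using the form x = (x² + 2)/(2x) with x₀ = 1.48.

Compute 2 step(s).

Equation: x² - 2 = 0
Fixed-point form: x = (x² + 2)/(2x)
x₀ = 1.48

x_1 = g(1.480000) = 1.415676
x_2 = g(1.415676) = 1.414214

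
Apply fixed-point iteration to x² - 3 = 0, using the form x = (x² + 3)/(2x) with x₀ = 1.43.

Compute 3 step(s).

Equation: x² - 3 = 0
Fixed-point form: x = (x² + 3)/(2x)
x₀ = 1.43

x_1 = g(1.430000) = 1.763951
x_2 = g(1.763951) = 1.732339
x_3 = g(1.732339) = 1.732051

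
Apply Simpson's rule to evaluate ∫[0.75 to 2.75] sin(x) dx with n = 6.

f(x) = sin(x)
a = 0.75, b = 2.75, n = 6
h = (b - a)/n = 0.333333

Simpson's rule: (h/3)[f(x₀) + 4f(x₁) + 2f(x₂) + ... + f(xₙ)]

x_0 = 0.7500, f(x_0) = 0.681639, coefficient = 1
x_1 = 1.0833, f(x_1) = 0.883524, coefficient = 4
x_2 = 1.4167, f(x_2) = 0.988146, coefficient = 2
x_3 = 1.7500, f(x_3) = 0.983986, coefficient = 4
x_4 = 2.0833, f(x_4) = 0.871503, coefficient = 2
x_5 = 2.4167, f(x_5) = 0.663080, coefficient = 4
x_6 = 2.7500, f(x_6) = 0.381661, coefficient = 1

I ≈ (0.333333/3) × 14.904957 = 1.656106
Exact value: 1.655991
Error: 0.000115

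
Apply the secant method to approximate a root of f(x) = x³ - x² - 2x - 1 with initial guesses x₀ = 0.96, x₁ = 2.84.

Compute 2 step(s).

f(x) = x³ - x² - 2x - 1
x₀ = 0.96, x₁ = 2.84

Secant formula: x_{n+1} = x_n - f(x_n)(x_n - x_{n-1})/(f(x_n) - f(x_{n-1}))

Iteration 1:
  f(0.960000) = -2.956864
  f(2.840000) = 8.160704
  x_2 = 2.840000 - 8.160704×(2.840000 - 0.960000)/(8.160704 - (-2.956864))
       = 1.460011
Iteration 2:
  f(2.840000) = 8.160704
  f(1.460011) = -2.939448
  x_3 = 1.460011 - (-2.939448)×(1.460011 - 2.840000)/(-2.939448 - 8.160704)
       = 1.825448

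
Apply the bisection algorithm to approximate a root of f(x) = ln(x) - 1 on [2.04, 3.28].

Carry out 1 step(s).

f(x) = ln(x) - 1
Initial interval: [2.04, 3.28]

Iteration 1:
  c_1 = (2.040000 + 3.280000)/2 = 2.660000
  f(c_1) = f(2.660000) = -0.021674
  f(a) × f(c) ≥ 0, new interval: [2.660000, 3.280000]

After 1 iteration(s), the approximation is c_1 = 2.660000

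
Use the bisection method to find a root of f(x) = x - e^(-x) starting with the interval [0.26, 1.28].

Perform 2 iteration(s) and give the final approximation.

f(x) = x - e^(-x)
Initial interval: [0.26, 1.28]

Iteration 1:
  c_1 = (0.260000 + 1.280000)/2 = 0.770000
  f(c_1) = f(0.770000) = 0.306987
  f(a) × f(c) < 0, new interval: [0.260000, 0.770000]
Iteration 2:
  c_2 = (0.260000 + 0.770000)/2 = 0.515000
  f(c_2) = f(0.515000) = -0.082501
  f(a) × f(c) ≥ 0, new interval: [0.515000, 0.770000]

After 2 iteration(s), the approximation is c_2 = 0.515000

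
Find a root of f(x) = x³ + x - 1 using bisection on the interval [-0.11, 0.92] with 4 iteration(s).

f(x) = x³ + x - 1
Initial interval: [-0.11, 0.92]

Iteration 1:
  c_1 = (-0.110000 + 0.920000)/2 = 0.405000
  f(c_1) = f(0.405000) = -0.528570
  f(a) × f(c) ≥ 0, new interval: [0.405000, 0.920000]
Iteration 2:
  c_2 = (0.405000 + 0.920000)/2 = 0.662500
  f(c_2) = f(0.662500) = -0.046725
  f(a) × f(c) ≥ 0, new interval: [0.662500, 0.920000]
Iteration 3:
  c_3 = (0.662500 + 0.920000)/2 = 0.791250
  f(c_3) = f(0.791250) = 0.286633
  f(a) × f(c) < 0, new interval: [0.662500, 0.791250]
Iteration 4:
  c_4 = (0.662500 + 0.791250)/2 = 0.726875
  f(c_4) = f(0.726875) = 0.110917
  f(a) × f(c) < 0, new interval: [0.662500, 0.726875]

After 4 iteration(s), the approximation is c_4 = 0.726875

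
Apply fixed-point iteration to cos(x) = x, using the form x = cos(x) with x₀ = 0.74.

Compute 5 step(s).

Equation: cos(x) = x
Fixed-point form: x = cos(x)
x₀ = 0.74

x_1 = g(0.740000) = 0.738469
x_2 = g(0.738469) = 0.739500
x_3 = g(0.739500) = 0.738805
x_4 = g(0.738805) = 0.739274
x_5 = g(0.739274) = 0.738958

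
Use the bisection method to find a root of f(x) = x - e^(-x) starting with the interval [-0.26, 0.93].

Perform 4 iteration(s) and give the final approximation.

f(x) = x - e^(-x)
Initial interval: [-0.26, 0.93]

Iteration 1:
  c_1 = (-0.260000 + 0.930000)/2 = 0.335000
  f(c_1) = f(0.335000) = -0.380338
  f(a) × f(c) ≥ 0, new interval: [0.335000, 0.930000]
Iteration 2:
  c_2 = (0.335000 + 0.930000)/2 = 0.632500
  f(c_2) = f(0.632500) = 0.101238
  f(a) × f(c) < 0, new interval: [0.335000, 0.632500]
Iteration 3:
  c_3 = (0.335000 + 0.632500)/2 = 0.483750
  f(c_3) = f(0.483750) = -0.132717
  f(a) × f(c) ≥ 0, new interval: [0.483750, 0.632500]
Iteration 4:
  c_4 = (0.483750 + 0.632500)/2 = 0.558125
  f(c_4) = f(0.558125) = -0.014156
  f(a) × f(c) ≥ 0, new interval: [0.558125, 0.632500]

After 4 iteration(s), the approximation is c_4 = 0.558125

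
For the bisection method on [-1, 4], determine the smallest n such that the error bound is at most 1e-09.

We need (b-a)/2^n ≤ 1e-09
(4 - (-1))/2^n ≤ 1e-09
5/2^n ≤ 1e-09
2^n ≥ 5000000000
n ≥ log₂(5000000000) = 32.22
n ≥ 33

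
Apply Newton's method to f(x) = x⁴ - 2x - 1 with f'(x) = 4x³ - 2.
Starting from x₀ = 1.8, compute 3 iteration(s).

f(x) = x⁴ - 2x - 1
f'(x) = 4x³ - 2
x₀ = 1.8

Newton-Raphson formula: x_{n+1} = x_n - f(x_n)/f'(x_n)

Iteration 1:
  f(1.800000) = 5.897600
  f'(1.800000) = 21.328000
  x_1 = 1.800000 - 5.897600/21.328000 = 1.523481
Iteration 2:
  f(1.523481) = 1.340051
  f'(1.523481) = 12.143960
  x_2 = 1.523481 - 1.340051/12.143960 = 1.413134
Iteration 3:
  f(1.413134) = 0.161530
  f'(1.413134) = 9.287812
  x_3 = 1.413134 - 0.161530/9.287812 = 1.395742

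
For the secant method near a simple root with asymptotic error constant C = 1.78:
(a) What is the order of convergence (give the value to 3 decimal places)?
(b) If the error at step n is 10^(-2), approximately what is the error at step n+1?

(a) Secant method has superlinear convergence with order φ = (1+√5)/2 ≈ 1.618.
    This means |e_{n+1}| ≈ C|e_n|^1.618.

(b) With |e_n| = 10^(-2) and C = 1.78:
    |e_{n+1}| ≈ 1.78 × (10^(-2))^1.618 = 1.78 × 10^(-3.24)

(a) ≈ 1.618 (golden ratio); (b) |e_{n+1}| ≈ 1.034e-03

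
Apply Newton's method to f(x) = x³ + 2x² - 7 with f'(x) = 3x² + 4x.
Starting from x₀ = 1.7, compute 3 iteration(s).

f(x) = x³ + 2x² - 7
f'(x) = 3x² + 4x
x₀ = 1.7

Newton-Raphson formula: x_{n+1} = x_n - f(x_n)/f'(x_n)

Iteration 1:
  f(1.700000) = 3.693000
  f'(1.700000) = 15.470000
  x_1 = 1.700000 - 3.693000/15.470000 = 1.461280
Iteration 2:
  f(1.461280) = 0.391006
  f'(1.461280) = 12.251136
  x_2 = 1.461280 - 0.391006/12.251136 = 1.429364
Iteration 3:
  f(1.429364) = 0.006470
  f'(1.429364) = 11.846701
  x_3 = 1.429364 - 0.006470/11.846701 = 1.428818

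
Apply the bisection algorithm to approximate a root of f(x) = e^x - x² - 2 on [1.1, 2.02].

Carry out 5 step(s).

f(x) = e^x - x² - 2
Initial interval: [1.1, 2.02]

Iteration 1:
  c_1 = (1.100000 + 2.020000)/2 = 1.560000
  f(c_1) = f(1.560000) = 0.325221
  f(a) × f(c) < 0, new interval: [1.100000, 1.560000]
Iteration 2:
  c_2 = (1.100000 + 1.560000)/2 = 1.330000
  f(c_2) = f(1.330000) = 0.012143
  f(a) × f(c) < 0, new interval: [1.100000, 1.330000]
Iteration 3:
  c_3 = (1.100000 + 1.330000)/2 = 1.215000
  f(c_3) = f(1.215000) = -0.105931
  f(a) × f(c) ≥ 0, new interval: [1.215000, 1.330000]
Iteration 4:
  c_4 = (1.215000 + 1.330000)/2 = 1.272500
  f(c_4) = f(1.272500) = -0.049490
  f(a) × f(c) ≥ 0, new interval: [1.272500, 1.330000]
Iteration 5:
  c_5 = (1.272500 + 1.330000)/2 = 1.301250
  f(c_5) = f(1.301250) = -0.019365
  f(a) × f(c) ≥ 0, new interval: [1.301250, 1.330000]

After 5 iteration(s), the approximation is c_5 = 1.301250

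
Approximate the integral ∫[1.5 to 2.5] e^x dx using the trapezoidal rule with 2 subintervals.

f(x) = e^x
a = 1.5, b = 2.5, n = 2
h = (b - a)/n = 0.500000

Trapezoidal rule: (h/2)[f(x₀) + 2f(x₁) + 2f(x₂) + ... + f(xₙ)]

x_0 = 1.5000, f(x_0) = 4.481689, coefficient = 1
x_1 = 2.0000, f(x_1) = 7.389056, coefficient = 2
x_2 = 2.5000, f(x_2) = 12.182494, coefficient = 1

I ≈ (0.500000/2) × 31.442295 = 7.860574
Exact value: 7.700805
Error: 0.159769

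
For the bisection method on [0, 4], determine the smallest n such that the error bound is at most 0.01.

We need (b-a)/2^n ≤ 0.01
(4 - 0)/2^n ≤ 0.01
4/2^n ≤ 0.01
2^n ≥ 400
n ≥ log₂(400) = 8.64
n ≥ 9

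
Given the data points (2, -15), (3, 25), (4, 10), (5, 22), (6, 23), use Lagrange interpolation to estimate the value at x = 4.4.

Lagrange interpolation formula:
P(x) = Σ yᵢ × Lᵢ(x)
where Lᵢ(x) = Π_{j≠i} (x - xⱼ)/(xᵢ - xⱼ)

L_0(4.4) = (4.4 - 3)/(2 - 3) × (4.4 - 4)/(2 - 4) × (4.4 - 5)/(2 - 5) × (4.4 - 6)/(2 - 6) = 0.022400
L_1(4.4) = (4.4 - 2)/(3 - 2) × (4.4 - 4)/(3 - 4) × (4.4 - 5)/(3 - 5) × (4.4 - 6)/(3 - 6) = -0.153600
L_2(4.4) = (4.4 - 2)/(4 - 2) × (4.4 - 3)/(4 - 3) × (4.4 - 5)/(4 - 5) × (4.4 - 6)/(4 - 6) = 0.806400
L_3(4.4) = (4.4 - 2)/(5 - 2) × (4.4 - 3)/(5 - 3) × (4.4 - 4)/(5 - 4) × (4.4 - 6)/(5 - 6) = 0.358400
L_4(4.4) = (4.4 - 2)/(6 - 2) × (4.4 - 3)/(6 - 3) × (4.4 - 4)/(6 - 4) × (4.4 - 5)/(6 - 5) = -0.033600

P(4.4) = (-15)×L_0(4.4) + 25×L_1(4.4) + 10×L_2(4.4) + 22×L_3(4.4) + 23×L_4(4.4)
P(4.4) = 11.000000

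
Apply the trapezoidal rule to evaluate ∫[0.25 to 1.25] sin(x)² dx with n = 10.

f(x) = sin(x)²
a = 0.25, b = 1.25, n = 10
h = (b - a)/n = 0.100000

Trapezoidal rule: (h/2)[f(x₀) + 2f(x₁) + 2f(x₂) + ... + f(xₙ)]

x_0 = 0.2500, f(x_0) = 0.061209, coefficient = 1
x_1 = 0.3500, f(x_1) = 0.117579, coefficient = 2
x_2 = 0.4500, f(x_2) = 0.189195, coefficient = 2
x_3 = 0.5500, f(x_3) = 0.273202, coefficient = 2
x_4 = 0.6500, f(x_4) = 0.366251, coefficient = 2
x_5 = 0.7500, f(x_5) = 0.464631, coefficient = 2
x_6 = 0.8500, f(x_6) = 0.564422, coefficient = 2
x_7 = 0.9500, f(x_7) = 0.661645, coefficient = 2
x_8 = 1.0500, f(x_8) = 0.752423, coefficient = 2
x_9 = 1.1500, f(x_9) = 0.833138, coefficient = 2
x_10 = 1.2500, f(x_10) = 0.900572, coefficient = 1

I ≈ (0.100000/2) × 9.406752 = 0.470338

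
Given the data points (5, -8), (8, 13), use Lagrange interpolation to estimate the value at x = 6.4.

Lagrange interpolation formula:
P(x) = Σ yᵢ × Lᵢ(x)
where Lᵢ(x) = Π_{j≠i} (x - xⱼ)/(xᵢ - xⱼ)

L_0(6.4) = (6.4 - 8)/(5 - 8) = 0.533333
L_1(6.4) = (6.4 - 5)/(8 - 5) = 0.466667

P(6.4) = (-8)×L_0(6.4) + 13×L_1(6.4)
P(6.4) = 1.800000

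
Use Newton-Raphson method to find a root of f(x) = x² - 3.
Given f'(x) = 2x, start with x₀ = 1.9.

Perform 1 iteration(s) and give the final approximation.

f(x) = x² - 3
f'(x) = 2x
x₀ = 1.9

Newton-Raphson formula: x_{n+1} = x_n - f(x_n)/f'(x_n)

Iteration 1:
  f(1.900000) = 0.610000
  f'(1.900000) = 3.800000
  x_1 = 1.900000 - 0.610000/3.800000 = 1.739474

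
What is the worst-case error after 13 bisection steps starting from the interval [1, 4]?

Bisection error bound: |error| ≤ (b-a)/2^n
|error| ≤ (4 - 1)/2^13 = 3/2^13
|error| ≤ 0.0003662109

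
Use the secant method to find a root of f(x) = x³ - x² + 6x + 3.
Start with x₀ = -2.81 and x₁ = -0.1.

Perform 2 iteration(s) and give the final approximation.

f(x) = x³ - x² + 6x + 3
x₀ = -2.81, x₁ = -0.1

Secant formula: x_{n+1} = x_n - f(x_n)(x_n - x_{n-1})/(f(x_n) - f(x_{n-1}))

Iteration 1:
  f(-2.810000) = -43.944141
  f(-0.100000) = 2.389000
  x_2 = -0.100000 - 2.389000×(-0.100000 - (-2.810000))/(2.389000 - (-43.944141))
       = -0.239731
Iteration 2:
  f(-0.100000) = 2.389000
  f(-0.239731) = 1.490363
  x_3 = -0.239731 - 1.490363×(-0.239731 - (-0.100000))/(1.490363 - 2.389000)
       = -0.471472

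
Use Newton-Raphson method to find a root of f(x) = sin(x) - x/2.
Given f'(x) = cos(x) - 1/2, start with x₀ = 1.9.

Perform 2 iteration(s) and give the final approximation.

f(x) = sin(x) - x/2
f'(x) = cos(x) - 1/2
x₀ = 1.9

Newton-Raphson formula: x_{n+1} = x_n - f(x_n)/f'(x_n)

Iteration 1:
  f(1.900000) = -0.003700
  f'(1.900000) = -0.823290
  x_1 = 1.900000 - (-0.003700)/(-0.823290) = 1.895506
Iteration 2:
  f(1.895506) = -0.000010
  f'(1.895506) = -0.819034
  x_2 = 1.895506 - (-0.000010)/(-0.819034) = 1.895494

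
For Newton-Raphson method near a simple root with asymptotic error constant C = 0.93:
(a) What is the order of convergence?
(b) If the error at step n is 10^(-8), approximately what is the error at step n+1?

(a) Newton-Raphson has quadratic (order 2) convergence near simple roots.
    This means |e_{n+1}| ≈ C|e_n|².

(b) With |e_n| = 10^(-8) and C = 0.93:
    |e_{n+1}| ≈ 0.93 × (10^(-8))² = 0.93 × 10^(-16)

(a) 2 (quadratic); (b) |e_{n+1}| ≈ 9.300e-17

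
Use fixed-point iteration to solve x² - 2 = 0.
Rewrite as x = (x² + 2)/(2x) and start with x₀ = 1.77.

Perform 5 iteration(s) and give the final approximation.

Equation: x² - 2 = 0
Fixed-point form: x = (x² + 2)/(2x)
x₀ = 1.77

x_1 = g(1.770000) = 1.449972
x_2 = g(1.449972) = 1.414654
x_3 = g(1.414654) = 1.414214
x_4 = g(1.414214) = 1.414214
x_5 = g(1.414214) = 1.414214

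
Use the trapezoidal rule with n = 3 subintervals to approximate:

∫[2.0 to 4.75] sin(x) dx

f(x) = sin(x)
a = 2.0, b = 4.75, n = 3
h = (b - a)/n = 0.916667

Trapezoidal rule: (h/2)[f(x₀) + 2f(x₁) + 2f(x₂) + ... + f(xₙ)]

x_0 = 2.0000, f(x_0) = 0.909297, coefficient = 1
x_1 = 2.9167, f(x_1) = 0.223034, coefficient = 2
x_2 = 3.8333, f(x_2) = -0.637879, coefficient = 2
x_3 = 4.7500, f(x_3) = -0.999293, coefficient = 1

I ≈ (0.916667/2) × -0.919684 = -0.421522
Exact value: -0.453749
Error: 0.032227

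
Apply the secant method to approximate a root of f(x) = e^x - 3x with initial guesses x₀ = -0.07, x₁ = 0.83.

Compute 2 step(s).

f(x) = e^x - 3x
x₀ = -0.07, x₁ = 0.83

Secant formula: x_{n+1} = x_n - f(x_n)(x_n - x_{n-1})/(f(x_n) - f(x_{n-1}))

Iteration 1:
  f(-0.070000) = 1.142394
  f(0.830000) = -0.196681
  x_2 = 0.830000 - (-0.196681)×(0.830000 - (-0.070000))/(-0.196681 - 1.142394)
       = 0.697809
Iteration 2:
  f(0.830000) = -0.196681
  f(0.697809) = -0.084082
  x_3 = 0.697809 - (-0.084082)×(0.697809 - 0.830000)/(-0.084082 - (-0.196681))
       = 0.599098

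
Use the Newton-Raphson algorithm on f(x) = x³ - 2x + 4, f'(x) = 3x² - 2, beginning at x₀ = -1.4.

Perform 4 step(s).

f(x) = x³ - 2x + 4
f'(x) = 3x² - 2
x₀ = -1.4

Newton-Raphson formula: x_{n+1} = x_n - f(x_n)/f'(x_n)

Iteration 1:
  f(-1.400000) = 4.056000
  f'(-1.400000) = 3.880000
  x_1 = -1.400000 - 4.056000/3.880000 = -2.445361
Iteration 2:
  f(-2.445361) = -5.732021
  f'(-2.445361) = 15.939369
  x_2 = -2.445361 - (-5.732021)/15.939369 = -2.085747
Iteration 3:
  f(-2.085747) = -0.902213
  f'(-2.085747) = 11.051018
  x_3 = -2.085747 - (-0.902213)/11.051018 = -2.004106
Iteration 4:
  f(-2.004106) = -0.041162
  f'(-2.004106) = 10.049323
  x_4 = -2.004106 - (-0.041162)/10.049323 = -2.000010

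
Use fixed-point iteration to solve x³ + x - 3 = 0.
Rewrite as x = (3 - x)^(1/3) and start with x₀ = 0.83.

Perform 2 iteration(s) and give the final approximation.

Equation: x³ + x - 3 = 0
Fixed-point form: x = (3 - x)^(1/3)
x₀ = 0.83

x_1 = g(0.830000) = 1.294653
x_2 = g(1.294653) = 1.194733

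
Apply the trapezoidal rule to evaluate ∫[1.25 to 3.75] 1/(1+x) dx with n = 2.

f(x) = 1/(1+x)
a = 1.25, b = 3.75, n = 2
h = (b - a)/n = 1.250000

Trapezoidal rule: (h/2)[f(x₀) + 2f(x₁) + 2f(x₂) + ... + f(xₙ)]

x_0 = 1.2500, f(x_0) = 0.444444, coefficient = 1
x_1 = 2.5000, f(x_1) = 0.285714, coefficient = 2
x_2 = 3.7500, f(x_2) = 0.210526, coefficient = 1

I ≈ (1.250000/2) × 1.226399 = 0.766500
Exact value: 0.747214
Error: 0.019285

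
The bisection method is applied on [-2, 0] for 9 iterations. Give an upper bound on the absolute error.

Bisection error bound: |error| ≤ (b-a)/2^n
|error| ≤ (0 - (-2))/2^9 = 2/2^9
|error| ≤ 0.0039062500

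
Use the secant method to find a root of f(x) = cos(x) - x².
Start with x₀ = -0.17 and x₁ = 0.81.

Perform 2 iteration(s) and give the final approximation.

f(x) = cos(x) - x²
x₀ = -0.17, x₁ = 0.81

Secant formula: x_{n+1} = x_n - f(x_n)(x_n - x_{n-1})/(f(x_n) - f(x_{n-1}))

Iteration 1:
  f(-0.170000) = 0.956685
  f(0.810000) = 0.033398
  x_2 = 0.810000 - 0.033398×(0.810000 - (-0.170000))/(0.033398 - 0.956685)
       = 0.845450
Iteration 2:
  f(0.810000) = 0.033398
  f(0.845450) = -0.051391
  x_3 = 0.845450 - (-0.051391)×(0.845450 - 0.810000)/(-0.051391 - 0.033398)
       = 0.823964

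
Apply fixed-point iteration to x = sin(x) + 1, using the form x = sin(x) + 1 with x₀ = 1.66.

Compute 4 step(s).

Equation: x = sin(x) + 1
Fixed-point form: x = sin(x) + 1
x₀ = 1.66

x_1 = g(1.660000) = 1.996024
x_2 = g(1.996024) = 1.910945
x_3 = g(1.910945) = 1.942705
x_4 = g(1.942705) = 1.931635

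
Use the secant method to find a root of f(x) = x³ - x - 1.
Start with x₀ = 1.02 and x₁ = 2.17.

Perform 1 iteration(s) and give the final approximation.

f(x) = x³ - x - 1
x₀ = 1.02, x₁ = 2.17

Secant formula: x_{n+1} = x_n - f(x_n)(x_n - x_{n-1})/(f(x_n) - f(x_{n-1}))

Iteration 1:
  f(1.020000) = -0.958792
  f(2.170000) = 7.048313
  x_2 = 2.170000 - 7.048313×(2.170000 - 1.020000)/(7.048313 - (-0.958792))
       = 1.157704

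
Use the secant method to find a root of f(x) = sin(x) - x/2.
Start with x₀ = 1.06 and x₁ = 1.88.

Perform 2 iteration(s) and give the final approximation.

f(x) = sin(x) - x/2
x₀ = 1.06, x₁ = 1.88

Secant formula: x_{n+1} = x_n - f(x_n)(x_n - x_{n-1})/(f(x_n) - f(x_{n-1}))

Iteration 1:
  f(1.060000) = 0.342355
  f(1.880000) = 0.012576
  x_2 = 1.880000 - 0.012576×(1.880000 - 1.060000)/(0.012576 - 0.342355)
       = 1.911271
Iteration 2:
  f(1.880000) = 0.012576
  f(1.911271) = -0.013039
  x_3 = 1.911271 - (-0.013039)×(1.911271 - 1.880000)/(-0.013039 - 0.012576)
       = 1.895353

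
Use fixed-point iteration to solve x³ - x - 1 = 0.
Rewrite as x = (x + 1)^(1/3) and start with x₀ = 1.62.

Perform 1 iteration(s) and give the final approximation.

Equation: x³ - x - 1 = 0
Fixed-point form: x = (x + 1)^(1/3)
x₀ = 1.62

x_1 = g(1.620000) = 1.378586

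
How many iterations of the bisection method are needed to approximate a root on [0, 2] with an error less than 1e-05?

We need (b-a)/2^n ≤ 1e-05
(2 - 0)/2^n ≤ 1e-05
2/2^n ≤ 1e-05
2^n ≥ 200000
n ≥ log₂(200000) = 17.61
n ≥ 18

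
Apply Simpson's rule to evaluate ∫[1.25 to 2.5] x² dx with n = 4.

f(x) = x²
a = 1.25, b = 2.5, n = 4
h = (b - a)/n = 0.312500

Simpson's rule: (h/3)[f(x₀) + 4f(x₁) + 2f(x₂) + ... + f(xₙ)]

x_0 = 1.2500, f(x_0) = 1.562500, coefficient = 1
x_1 = 1.5625, f(x_1) = 2.441406, coefficient = 4
x_2 = 1.8750, f(x_2) = 3.515625, coefficient = 2
x_3 = 2.1875, f(x_3) = 4.785156, coefficient = 4
x_4 = 2.5000, f(x_4) = 6.250000, coefficient = 1

I ≈ (0.312500/3) × 43.750000 = 4.557292
Exact value: 4.557292
Error: 0.000000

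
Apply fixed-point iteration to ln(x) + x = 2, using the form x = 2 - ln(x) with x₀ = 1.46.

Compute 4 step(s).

Equation: ln(x) + x = 2
Fixed-point form: x = 2 - ln(x)
x₀ = 1.46

x_1 = g(1.460000) = 1.621564
x_2 = g(1.621564) = 1.516609
x_3 = g(1.516609) = 1.583523
x_4 = g(1.583523) = 1.540348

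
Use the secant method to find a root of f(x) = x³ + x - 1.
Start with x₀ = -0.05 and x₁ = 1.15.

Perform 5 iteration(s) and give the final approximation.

f(x) = x³ + x - 1
x₀ = -0.05, x₁ = 1.15

Secant formula: x_{n+1} = x_n - f(x_n)(x_n - x_{n-1})/(f(x_n) - f(x_{n-1}))

Iteration 1:
  f(-0.050000) = -1.050125
  f(1.150000) = 1.670875
  x_2 = 1.150000 - 1.670875×(1.150000 - (-0.050000))/(1.670875 - (-1.050125))
       = 0.413120
Iteration 2:
  f(1.150000) = 1.670875
  f(0.413120) = -0.516373
  x_3 = 0.413120 - (-0.516373)×(0.413120 - 1.150000)/(-0.516373 - 1.670875)
       = 0.587085
Iteration 3:
  f(0.413120) = -0.516373
  f(0.587085) = -0.210564
  x_4 = 0.587085 - (-0.210564)×(0.587085 - 0.413120)/(-0.210564 - (-0.516373))
       = 0.706869
Iteration 4:
  f(0.587085) = -0.210564
  f(0.706869) = 0.060066
  x_5 = 0.706869 - 0.060066×(0.706869 - 0.587085)/(0.060066 - (-0.210564))
       = 0.680283
Iteration 5:
  f(0.706869) = 0.060066
  f(0.680283) = -0.004892
  x_6 = 0.680283 - (-0.004892)×(0.680283 - 0.706869)/(-0.004892 - 0.060066)
       = 0.682285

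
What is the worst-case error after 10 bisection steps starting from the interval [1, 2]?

Bisection error bound: |error| ≤ (b-a)/2^n
|error| ≤ (2 - 1)/2^10 = 1/2^10
|error| ≤ 0.0009765625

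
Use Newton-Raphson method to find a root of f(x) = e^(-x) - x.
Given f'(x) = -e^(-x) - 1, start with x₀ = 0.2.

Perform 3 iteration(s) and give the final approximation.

f(x) = e^(-x) - x
f'(x) = -e^(-x) - 1
x₀ = 0.2

Newton-Raphson formula: x_{n+1} = x_n - f(x_n)/f'(x_n)

Iteration 1:
  f(0.200000) = 0.618731
  f'(0.200000) = -1.818731
  x_1 = 0.200000 - 0.618731/(-1.818731) = 0.540199
Iteration 2:
  f(0.540199) = 0.042433
  f'(0.540199) = -1.582632
  x_2 = 0.540199 - 0.042433/(-1.582632) = 0.567011
Iteration 3:
  f(0.567011) = 0.000208
  f'(0.567011) = -1.567218
  x_3 = 0.567011 - 0.000208/(-1.567218) = 0.567143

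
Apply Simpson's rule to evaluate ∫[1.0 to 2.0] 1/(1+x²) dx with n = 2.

f(x) = 1/(1+x²)
a = 1.0, b = 2.0, n = 2
h = (b - a)/n = 0.500000

Simpson's rule: (h/3)[f(x₀) + 4f(x₁) + 2f(x₂) + ... + f(xₙ)]

x_0 = 1.0000, f(x_0) = 0.500000, coefficient = 1
x_1 = 1.5000, f(x_1) = 0.307692, coefficient = 4
x_2 = 2.0000, f(x_2) = 0.200000, coefficient = 1

I ≈ (0.500000/3) × 1.930769 = 0.321795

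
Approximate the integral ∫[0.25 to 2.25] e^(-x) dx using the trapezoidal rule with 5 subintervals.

f(x) = e^(-x)
a = 0.25, b = 2.25, n = 5
h = (b - a)/n = 0.400000

Trapezoidal rule: (h/2)[f(x₀) + 2f(x₁) + 2f(x₂) + ... + f(xₙ)]

x_0 = 0.2500, f(x_0) = 0.778801, coefficient = 1
x_1 = 0.6500, f(x_1) = 0.522046, coefficient = 2
x_2 = 1.0500, f(x_2) = 0.349938, coefficient = 2
x_3 = 1.4500, f(x_3) = 0.234570, coefficient = 2
x_4 = 1.8500, f(x_4) = 0.157237, coefficient = 2
x_5 = 2.2500, f(x_5) = 0.105399, coefficient = 1

I ≈ (0.400000/2) × 3.411782 = 0.682356
Exact value: 0.673402
Error: 0.008955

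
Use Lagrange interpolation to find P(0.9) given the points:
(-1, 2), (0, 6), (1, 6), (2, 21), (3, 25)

Lagrange interpolation formula:
P(x) = Σ yᵢ × Lᵢ(x)
where Lᵢ(x) = Π_{j≠i} (x - xⱼ)/(xᵢ - xⱼ)

L_0(0.9) = (0.9 - 0)/(-1 - 0) × (0.9 - 1)/(-1 - 1) × (0.9 - 2)/(-1 - 2) × (0.9 - 3)/(-1 - 3) = -0.008662
L_1(0.9) = (0.9 - (-1))/(0 - (-1)) × (0.9 - 1)/(0 - 1) × (0.9 - 2)/(0 - 2) × (0.9 - 3)/(0 - 3) = 0.073150
L_2(0.9) = (0.9 - (-1))/(1 - (-1)) × (0.9 - 0)/(1 - 0) × (0.9 - 2)/(1 - 2) × (0.9 - 3)/(1 - 3) = 0.987525
L_3(0.9) = (0.9 - (-1))/(2 - (-1)) × (0.9 - 0)/(2 - 0) × (0.9 - 1)/(2 - 1) × (0.9 - 3)/(2 - 3) = -0.059850
L_4(0.9) = (0.9 - (-1))/(3 - (-1)) × (0.9 - 0)/(3 - 0) × (0.9 - 1)/(3 - 1) × (0.9 - 2)/(3 - 2) = 0.007837

P(0.9) = 2×L_0(0.9) + 6×L_1(0.9) + 6×L_2(0.9) + 21×L_3(0.9) + 25×L_4(0.9)
P(0.9) = 5.285813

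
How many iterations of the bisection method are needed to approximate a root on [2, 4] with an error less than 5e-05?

We need (b-a)/2^n ≤ 5e-05
(4 - 2)/2^n ≤ 5e-05
2/2^n ≤ 5e-05
2^n ≥ 40000
n ≥ log₂(40000) = 15.29
n ≥ 16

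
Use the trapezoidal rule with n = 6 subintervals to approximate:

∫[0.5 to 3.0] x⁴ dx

f(x) = x⁴
a = 0.5, b = 3.0, n = 6
h = (b - a)/n = 0.416667

Trapezoidal rule: (h/2)[f(x₀) + 2f(x₁) + 2f(x₂) + ... + f(xₙ)]

x_0 = 0.5000, f(x_0) = 0.062500, coefficient = 1
x_1 = 0.9167, f(x_1) = 0.706067, coefficient = 2
x_2 = 1.3333, f(x_2) = 3.160494, coefficient = 2
x_3 = 1.7500, f(x_3) = 9.378906, coefficient = 2
x_4 = 2.1667, f(x_4) = 22.037809, coefficient = 2
x_5 = 2.5833, f(x_5) = 44.537085, coefficient = 2
x_6 = 3.0000, f(x_6) = 81.000000, coefficient = 1

I ≈ (0.416667/2) × 240.703221 = 50.146504
Exact value: 48.593750
Error: 1.552754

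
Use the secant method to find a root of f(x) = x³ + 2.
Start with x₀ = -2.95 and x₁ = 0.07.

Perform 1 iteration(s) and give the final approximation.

f(x) = x³ + 2
x₀ = -2.95, x₁ = 0.07

Secant formula: x_{n+1} = x_n - f(x_n)(x_n - x_{n-1})/(f(x_n) - f(x_{n-1}))

Iteration 1:
  f(-2.950000) = -23.672375
  f(0.070000) = 2.000343
  x_2 = 0.070000 - 2.000343×(0.070000 - (-2.950000))/(2.000343 - (-23.672375))
       = -0.165310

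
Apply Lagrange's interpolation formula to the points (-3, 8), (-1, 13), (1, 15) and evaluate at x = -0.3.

Lagrange interpolation formula:
P(x) = Σ yᵢ × Lᵢ(x)
where Lᵢ(x) = Π_{j≠i} (x - xⱼ)/(xᵢ - xⱼ)

L_0(-0.3) = (-0.3 - (-1))/(-3 - (-1)) × (-0.3 - 1)/(-3 - 1) = -0.113750
L_1(-0.3) = (-0.3 - (-3))/(-1 - (-3)) × (-0.3 - 1)/(-1 - 1) = 0.877500
L_2(-0.3) = (-0.3 - (-3))/(1 - (-3)) × (-0.3 - (-1))/(1 - (-1)) = 0.236250

P(-0.3) = 8×L_0(-0.3) + 13×L_1(-0.3) + 15×L_2(-0.3)
P(-0.3) = 14.041250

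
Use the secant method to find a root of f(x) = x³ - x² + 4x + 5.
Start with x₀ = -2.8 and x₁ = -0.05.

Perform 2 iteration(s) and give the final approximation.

f(x) = x³ - x² + 4x + 5
x₀ = -2.8, x₁ = -0.05

Secant formula: x_{n+1} = x_n - f(x_n)(x_n - x_{n-1})/(f(x_n) - f(x_{n-1}))

Iteration 1:
  f(-2.800000) = -35.992000
  f(-0.050000) = 4.797375
  x_2 = -0.050000 - 4.797375×(-0.050000 - (-2.800000))/(4.797375 - (-35.992000))
       = -0.373437
Iteration 2:
  f(-0.050000) = 4.797375
  f(-0.373437) = 3.314721
  x_3 = -0.373437 - 3.314721×(-0.373437 - (-0.050000))/(3.314721 - 4.797375)
       = -1.096533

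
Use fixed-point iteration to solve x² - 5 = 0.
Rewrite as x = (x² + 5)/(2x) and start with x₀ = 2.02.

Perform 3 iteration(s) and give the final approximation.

Equation: x² - 5 = 0
Fixed-point form: x = (x² + 5)/(2x)
x₀ = 2.02

x_1 = g(2.020000) = 2.247624
x_2 = g(2.247624) = 2.236098
x_3 = g(2.236098) = 2.236068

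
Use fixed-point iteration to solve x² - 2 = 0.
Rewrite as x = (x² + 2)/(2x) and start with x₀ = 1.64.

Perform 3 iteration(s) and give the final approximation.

Equation: x² - 2 = 0
Fixed-point form: x = (x² + 2)/(2x)
x₀ = 1.64

x_1 = g(1.640000) = 1.429756
x_2 = g(1.429756) = 1.414298
x_3 = g(1.414298) = 1.414214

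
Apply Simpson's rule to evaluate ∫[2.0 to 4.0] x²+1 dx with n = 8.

f(x) = x²+1
a = 2.0, b = 4.0, n = 8
h = (b - a)/n = 0.250000

Simpson's rule: (h/3)[f(x₀) + 4f(x₁) + 2f(x₂) + ... + f(xₙ)]

x_0 = 2.0000, f(x_0) = 5.000000, coefficient = 1
x_1 = 2.2500, f(x_1) = 6.062500, coefficient = 4
x_2 = 2.5000, f(x_2) = 7.250000, coefficient = 2
x_3 = 2.7500, f(x_3) = 8.562500, coefficient = 4
x_4 = 3.0000, f(x_4) = 10.000000, coefficient = 2
x_5 = 3.2500, f(x_5) = 11.562500, coefficient = 4
x_6 = 3.5000, f(x_6) = 13.250000, coefficient = 2
x_7 = 3.7500, f(x_7) = 15.062500, coefficient = 4
x_8 = 4.0000, f(x_8) = 17.000000, coefficient = 1

I ≈ (0.250000/3) × 248.000000 = 20.666667
Exact value: 20.666667
Error: 0.000000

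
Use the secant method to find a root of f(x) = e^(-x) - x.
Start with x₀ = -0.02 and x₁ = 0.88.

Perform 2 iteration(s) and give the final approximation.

f(x) = e^(-x) - x
x₀ = -0.02, x₁ = 0.88

Secant formula: x_{n+1} = x_n - f(x_n)(x_n - x_{n-1})/(f(x_n) - f(x_{n-1}))

Iteration 1:
  f(-0.020000) = 1.040201
  f(0.880000) = -0.465217
  x_2 = 0.880000 - (-0.465217)×(0.880000 - (-0.020000))/(-0.465217 - 1.040201)
       = 0.601874
Iteration 2:
  f(0.880000) = -0.465217
  f(0.601874) = -0.054091
  x_3 = 0.601874 - (-0.054091)×(0.601874 - 0.880000)/(-0.054091 - (-0.465217))
       = 0.565282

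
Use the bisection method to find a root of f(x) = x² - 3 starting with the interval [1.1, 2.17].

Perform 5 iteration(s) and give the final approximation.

f(x) = x² - 3
Initial interval: [1.1, 2.17]

Iteration 1:
  c_1 = (1.100000 + 2.170000)/2 = 1.635000
  f(c_1) = f(1.635000) = -0.326775
  f(a) × f(c) ≥ 0, new interval: [1.635000, 2.170000]
Iteration 2:
  c_2 = (1.635000 + 2.170000)/2 = 1.902500
  f(c_2) = f(1.902500) = 0.619506
  f(a) × f(c) < 0, new interval: [1.635000, 1.902500]
Iteration 3:
  c_3 = (1.635000 + 1.902500)/2 = 1.768750
  f(c_3) = f(1.768750) = 0.128477
  f(a) × f(c) < 0, new interval: [1.635000, 1.768750]
Iteration 4:
  c_4 = (1.635000 + 1.768750)/2 = 1.701875
  f(c_4) = f(1.701875) = -0.103621
  f(a) × f(c) ≥ 0, new interval: [1.701875, 1.768750]
Iteration 5:
  c_5 = (1.701875 + 1.768750)/2 = 1.735312
  f(c_5) = f(1.735312) = 0.011309
  f(a) × f(c) < 0, new interval: [1.701875, 1.735312]

After 5 iteration(s), the approximation is c_5 = 1.735312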